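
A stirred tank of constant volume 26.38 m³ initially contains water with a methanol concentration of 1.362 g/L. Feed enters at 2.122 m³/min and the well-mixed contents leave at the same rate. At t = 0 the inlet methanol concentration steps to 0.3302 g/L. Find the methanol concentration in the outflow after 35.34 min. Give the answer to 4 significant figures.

0.3903 g/L

Transient balance on the dissolved component: V dC/dt = Q(C_in − C).
Time constant τ = V/Q = 26.38/2.122 = 12.4317 min.
Integrating: C(t) = C_in + (C₀ − C_in) e^(−t/τ).
C(35.34) = 0.3302 + (1.362 − 0.3302)·e^(−35.34/12.4317) = 0.3302 + (1.03180)·0.0582658 = 0.390319 g/L.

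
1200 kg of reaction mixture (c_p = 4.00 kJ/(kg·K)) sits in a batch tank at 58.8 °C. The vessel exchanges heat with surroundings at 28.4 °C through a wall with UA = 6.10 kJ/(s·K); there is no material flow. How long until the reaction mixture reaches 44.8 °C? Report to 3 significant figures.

M c_p dT/dt = −UA(T − T_amb).
τ = M c_p/UA = 786.89 s; T_ss = T_amb = 28.400 °C.
T(t) = T_ss + (T₀ − T_ss)e^(−t/τ); set T = 44.8:
t = −τ ln[(T − T_ss)/(T₀ − T_ss)] = −786.89 · ln(0.53947) = 485.64 s.

486 s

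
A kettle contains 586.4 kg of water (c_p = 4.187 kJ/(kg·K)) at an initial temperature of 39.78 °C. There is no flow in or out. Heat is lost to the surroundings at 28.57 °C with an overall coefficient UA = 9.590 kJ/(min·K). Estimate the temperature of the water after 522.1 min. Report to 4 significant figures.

M c_p dT/dt = −UA(T − T_amb).
dT/dt = (T_ss − T)/τ with T_ss = T_amb = 28.5700 °C, τ = M c_p/UA = 586.4·4.187/9.590 = 256.023 min.
This is linear first-order; T(t) = T_ss + (T₀ − T_ss) e^(−t/τ).
T(522.1) = 28.5700 + (11.2100)·0.130123 = 30.0287 °C.

30.03 °C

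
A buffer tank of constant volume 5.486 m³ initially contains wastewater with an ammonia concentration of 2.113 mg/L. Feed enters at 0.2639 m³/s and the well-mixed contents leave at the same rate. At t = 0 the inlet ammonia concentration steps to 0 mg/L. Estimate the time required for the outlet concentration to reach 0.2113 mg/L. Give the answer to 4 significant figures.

47.87 s

Species balance: V dC/dt = Q(C_in − C) ⇒ τ = V/Q = 20.7882 s.
C(t) = C_in + (C₀ − C_in) e^(−t/τ). Set C = 0.2113 and solve for t:
e^(−t/τ) = (C − C_in)/(C₀ − C_in) = (0.2113 − 0)/(2.113 − 0) = 0.100000
t = −τ ln(…) = 20.7882 × 2.30259 = 47.8665 s.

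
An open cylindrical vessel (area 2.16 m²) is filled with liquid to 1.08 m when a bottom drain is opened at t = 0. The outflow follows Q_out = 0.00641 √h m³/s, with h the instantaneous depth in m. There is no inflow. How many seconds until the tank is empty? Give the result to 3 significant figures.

A dh/dt = −Q_out = −0.00641 √h.
Separate and integrate: 2(√h − √h₀) = −(0.00641/A) t.
Tank is empty when √h = 0: t_empty = 2A√h₀/0.00641.
t_empty = 2·2.16·√1.08/0.00641 = 4.3200·1.0392/0.00641 = 700.39 s.

700 s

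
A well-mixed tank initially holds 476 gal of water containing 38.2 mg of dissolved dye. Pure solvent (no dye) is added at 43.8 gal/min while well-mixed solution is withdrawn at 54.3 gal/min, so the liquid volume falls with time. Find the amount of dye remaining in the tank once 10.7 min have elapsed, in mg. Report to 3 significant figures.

9.49 mg

Total volume: dV/dt = Q_in − Q_out = -10.500 gal/min, so V(t) = 476 − 10.500 t and V(10.7) = 363.65 gal.
No dye enters, so dm/dt = −Q_out · (m/V).
dm/m = −Q_out dt/(V₀ − 10.500 t); integrating gives ln(m/m₀) = −(Q_out/(Q_in−Q_out)) ln(V/V₀).
m = m₀ (V₀/V)^(Q_out/(Q_in−Q_out)) = 38.2 × (476/363.65)^(-5.1714) = 9.4930 mg.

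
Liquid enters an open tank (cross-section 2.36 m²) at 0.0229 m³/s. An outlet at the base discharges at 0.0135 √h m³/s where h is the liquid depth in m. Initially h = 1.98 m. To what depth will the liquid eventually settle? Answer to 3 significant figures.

2.88 m

Mass balance (ρ constant): A dh/dt = Q_in − 0.0135 √h. At steady state dh/dt = 0:
Q_in = 0.0135 √h_ss ⇒ √h_ss = 0.0229/0.0135 = 1.6963.
h_ss = 1.6963² = 2.8774 m. (Since h₀ = 1.98 m < h_ss, the level will rise toward this value.)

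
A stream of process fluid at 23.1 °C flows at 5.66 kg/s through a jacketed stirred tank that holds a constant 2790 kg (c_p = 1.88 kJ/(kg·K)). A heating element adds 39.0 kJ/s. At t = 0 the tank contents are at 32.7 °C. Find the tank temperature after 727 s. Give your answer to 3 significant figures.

M c_p dT/dt = ṁ c_p (T_in − T) + Q̇.
τ = M/ṁ = 492.93 s; T_ss = T_in + Q̇/(ṁ c_p) = 23.1 + 39.0/(5.66·1.88) = 26.765 °C.
This is linear first-order; T(t) = T_ss + (T₀ − T_ss) e^(−t/τ).
T(727) = 26.765 + (5.9349)·e^(−727/492.93) = 26.765 + (5.9349)·0.22881 = 28.123 °C.

28.1 °C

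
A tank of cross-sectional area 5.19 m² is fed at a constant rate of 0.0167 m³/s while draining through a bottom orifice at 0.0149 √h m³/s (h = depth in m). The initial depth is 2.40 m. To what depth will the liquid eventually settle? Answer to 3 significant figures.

1.26 m

Unsteady balance on liquid volume: A dh/dt = Q_in − 0.0149 √h. At steady state dh/dt = 0:
Q_in = 0.0149 √h_ss ⇒ √h_ss = 0.0167/0.0149 = 1.1208.
h_ss = 1.1208² = 1.2562 m. (Since h₀ = 2.40 m > h_ss, the level will fall toward this value.)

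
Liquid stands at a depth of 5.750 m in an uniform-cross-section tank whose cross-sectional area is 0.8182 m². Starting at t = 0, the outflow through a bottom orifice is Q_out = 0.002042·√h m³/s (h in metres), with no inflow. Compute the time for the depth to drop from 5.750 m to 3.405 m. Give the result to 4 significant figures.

With no inflow, A dh/dt = −0.002042 √h.
∫ h^(−1/2) dh = −(0.002042/A) ∫ dt, giving 2√h = 2√h₀ − (0.002042/A) t.
t = 2A(√h₀ − √h)/0.002042 = 2·0.8182·(√5.750 − √3.405)/0.002042
  = 1.63640 × (2.39792 − 1.84526) / 0.002042 = 442.879 s.

442.9 s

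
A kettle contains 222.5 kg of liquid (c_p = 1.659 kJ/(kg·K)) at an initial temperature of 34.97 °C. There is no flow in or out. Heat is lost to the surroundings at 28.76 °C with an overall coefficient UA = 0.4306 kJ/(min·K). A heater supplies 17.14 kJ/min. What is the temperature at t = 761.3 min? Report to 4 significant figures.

M c_p dT/dt = −UA(T − T_amb) + Q̇.
dT/dt = (T_ss − T)/τ with T_ss = T_amb + Q̇/UA = 28.76 + 17.14/0.4306 = 68.5649 °C, τ = M c_p/UA = 222.5·1.659/0.4306 = 857.240 min.
Integrating: T(t) = T_ss + (T₀ − T_ss) e^(−t/τ).
T(761.3) = 68.5649 + (-33.5949)·0.411444 = 54.7425 °C.

54.74 °C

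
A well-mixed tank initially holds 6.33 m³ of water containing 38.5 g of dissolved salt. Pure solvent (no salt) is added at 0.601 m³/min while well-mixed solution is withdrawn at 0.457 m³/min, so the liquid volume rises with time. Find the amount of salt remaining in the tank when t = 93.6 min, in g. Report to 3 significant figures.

Total volume: dV/dt = Q_in − Q_out = 0.14400 m³/min, so V(t) = 6.33 + 0.14400 t and V(93.6) = 19.808 m³.
Species balance (pure solvent in): dm/dt = −Q_out · m/V(t).
Separate: dm/m = −Q_out dt/V(t) ⇒ ln(m/m₀) = −(Q_out/(Q_in−Q_out)) ln(V/V₀).
m = m₀ (V₀/V)^(Q_out/(Q_in−Q_out)) = 38.5 × (6.33/19.808)^(3.1736) = 1.0306 g.

1.03 g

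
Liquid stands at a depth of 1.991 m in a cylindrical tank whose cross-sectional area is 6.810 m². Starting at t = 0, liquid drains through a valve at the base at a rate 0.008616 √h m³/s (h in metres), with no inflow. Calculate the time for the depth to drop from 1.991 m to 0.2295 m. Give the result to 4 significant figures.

1473 s

Volume balance on the tank: A dh/dt = −0.008616 √h.
This is separable: 2 d(√h)/dt = −0.008616/A, so √h = √h₀ − (0.008616/(2A)) t.
t = 2A(√h₀ − √h)/0.008616 = 2·6.810·(√1.991 − √0.2295)/0.008616
  = 13.6200 × (1.41103 − 0.479062) / 0.008616 = 1473.23 s.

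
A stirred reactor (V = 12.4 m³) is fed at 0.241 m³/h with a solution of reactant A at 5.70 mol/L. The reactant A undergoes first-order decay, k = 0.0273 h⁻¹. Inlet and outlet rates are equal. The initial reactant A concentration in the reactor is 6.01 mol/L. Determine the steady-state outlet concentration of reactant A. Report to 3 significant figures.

2.37 mol/L

Accumulation = in − out − consumed: V dC/dt = Q C_in − Q C − k V C.
Steady state (dC/dt = 0): C_ss = Q C_in/(Q + kV) = C_in/(1 + kV/Q).
C_ss = 0.241·5.70/(0.241 + 0.0273·12.4) = 1.3737/0.57952 = 2.3704 mol/L.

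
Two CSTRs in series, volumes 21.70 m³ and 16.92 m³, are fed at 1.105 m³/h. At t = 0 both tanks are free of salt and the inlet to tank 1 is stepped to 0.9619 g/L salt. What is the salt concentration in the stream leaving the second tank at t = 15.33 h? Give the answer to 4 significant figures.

0.2125 g/L

Each tank obeys Vᵢ dCᵢ/dt = Q(Cᵢ₋₁ − Cᵢ), so τᵢ = Vᵢ/Q.
τ₁ = 21.70/1.105 = 19.6380 h; τ₂ = 16.92/1.105 = 15.3122 h.
Solving the cascade with C₁(0)=C₂(0)=0 gives C₂(t) = C_in[1 − (τ₁ e^(−t/τ₁) − τ₂ e^(−t/τ₂))/(τ₁ − τ₂)].
At t = 15.33: e^(−t/τ₁) = 0.458118, e^(−t/τ₂) = 0.367452.
C₂ = 0.9619·[1 − (19.6380·0.458118 − 15.3122·0.367452)/(4.32579)] = 0.9619·0.220950 = 0.212532 g/L.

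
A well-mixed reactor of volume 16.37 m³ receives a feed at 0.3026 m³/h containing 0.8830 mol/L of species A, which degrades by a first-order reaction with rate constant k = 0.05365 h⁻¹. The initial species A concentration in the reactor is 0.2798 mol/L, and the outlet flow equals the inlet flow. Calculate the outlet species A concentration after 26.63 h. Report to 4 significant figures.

Species balance: V dC/dt = Q C_in − Q C − k V C.
dC/dt = (Q/V) C_in − (Q/V + k) C; effective rate a = Q/V + k = 0.0184850 + 0.05365 = 0.0721350 h⁻¹.
C_ss = Q C_in/(Q + kV) = 0.226274 mol/L; C(t) = C_ss + (C₀ − C_ss) e^(−a t).
C(26.63) = 0.226274 + (0.0535260)·e^(−0.0721350·26.63) = 0.226274 + (0.0535260)·0.146467 = 0.234114 mol/L.

0.2341 mol/L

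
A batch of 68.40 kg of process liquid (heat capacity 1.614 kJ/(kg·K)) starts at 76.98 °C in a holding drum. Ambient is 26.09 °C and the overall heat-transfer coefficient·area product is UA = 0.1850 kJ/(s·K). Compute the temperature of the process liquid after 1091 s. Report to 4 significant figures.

34.27 °C

Heat balance on the well-mixed liquid: M c_p dT/dt = −UA(T − T_amb).
dT/dt = (T_ss − T)/τ with T_ss = T_amb = 26.0900 °C, τ = M c_p/UA = 68.40·1.614/0.1850 = 596.744 s.
Integrating: T(t) = T_ss + (T₀ − T_ss) e^(−t/τ).
T(1091) = 26.0900 + (50.8900)·0.160694 = 34.2677 °C.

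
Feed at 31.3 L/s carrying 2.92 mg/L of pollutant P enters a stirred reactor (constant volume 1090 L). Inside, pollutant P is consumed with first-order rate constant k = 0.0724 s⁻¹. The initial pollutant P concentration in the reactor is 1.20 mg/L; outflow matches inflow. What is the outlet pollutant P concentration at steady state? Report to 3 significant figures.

V dC/dt = Q(C_in − C) − k V C.
At steady state: 0 = Q C_in − (Q + kV) C_ss, so C_ss = Q C_in/(Q + kV).
C_ss = 31.3·2.92/(31.3 + 0.0724·1090) = 91.396/110.22 = 0.82924 mg/L.

0.829 mg/L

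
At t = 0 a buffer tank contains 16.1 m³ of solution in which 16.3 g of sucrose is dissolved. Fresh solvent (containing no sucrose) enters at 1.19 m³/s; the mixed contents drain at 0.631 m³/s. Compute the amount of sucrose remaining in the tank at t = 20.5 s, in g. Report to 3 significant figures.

Let m(t) be the amount of sucrose. Volume: V(t) = V₀ + (Q_in − Q_out) t = 16.1 + 0.55900 t; V(20.5) = 27.559 m³.
Solute balance: dm/dt = 0 − Q_out C = −Q_out m/V(t).
dm/m = −Q_out dt/(V₀ + 0.55900 t); integrating gives ln(m/m₀) = −(Q_out/(Q_in−Q_out)) ln(V/V₀).
m = m₀ (V₀/V)^(Q_out/(Q_in−Q_out)) = 16.3 × (16.1/27.559)^(1.1288) = 8.8853 g.

8.89 g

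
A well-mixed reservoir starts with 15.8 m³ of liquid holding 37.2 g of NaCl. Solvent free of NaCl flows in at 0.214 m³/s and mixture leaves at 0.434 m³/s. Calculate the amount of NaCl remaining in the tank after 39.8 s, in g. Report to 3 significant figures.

7.56 g

Total volume: dV/dt = Q_in − Q_out = -0.22000 m³/s, so V(t) = 15.8 − 0.22000 t and V(39.8) = 7.0440 m³.
Solute balance: dm/dt = 0 − Q_out C = −Q_out m/V(t).
Separate: dm/m = −Q_out dt/V(t) ⇒ ln(m/m₀) = −(Q_out/(Q_in−Q_out)) ln(V/V₀).
m = m₀ (V₀/V)^(Q_out/(Q_in−Q_out)) = 37.2 × (15.8/7.0440)^(-1.9727) = 7.5585 g.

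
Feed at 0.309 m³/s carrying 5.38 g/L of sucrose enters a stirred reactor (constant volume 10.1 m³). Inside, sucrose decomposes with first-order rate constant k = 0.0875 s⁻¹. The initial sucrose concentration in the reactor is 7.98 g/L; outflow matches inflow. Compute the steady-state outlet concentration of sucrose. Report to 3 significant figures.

1.39 g/L

Accumulation = in − out − consumed: V dC/dt = Q C_in − Q C − k V C.
At steady state: 0 = Q C_in − (Q + kV) C_ss, so C_ss = Q C_in/(Q + kV).
C_ss = 0.309·5.38/(0.309 + 0.0875·10.1) = 1.6624/1.1927 = 1.3938 g/L.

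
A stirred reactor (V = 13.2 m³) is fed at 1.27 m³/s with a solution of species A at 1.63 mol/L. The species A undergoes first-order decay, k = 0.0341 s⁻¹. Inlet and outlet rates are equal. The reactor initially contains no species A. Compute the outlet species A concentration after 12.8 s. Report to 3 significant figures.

0.976 mol/L

V dC/dt = Q(C_in − C) − k V C.
This is linear with rate a = Q/V + k = 0.13031 s⁻¹.
C_ss = Q C_in/(Q + kV) = 1.2035 mol/L; C(t) = C_ss + (C₀ − C_ss) e^(−a t).
C(12.8) = 1.2035 + (-1.2035)·e^(−0.13031·12.8) = 1.2035 + (-1.2035)·0.18862 = 0.97646 mol/L.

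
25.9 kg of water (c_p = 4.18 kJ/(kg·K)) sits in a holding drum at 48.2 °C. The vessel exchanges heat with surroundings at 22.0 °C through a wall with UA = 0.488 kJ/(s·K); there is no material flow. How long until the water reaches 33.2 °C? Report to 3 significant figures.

189 s

M c_p dT/dt = −UA(T − T_amb).
τ = M c_p/UA = 221.85 s; T_ss = T_amb = 22.000 °C.
T(t) = T_ss + (T₀ − T_ss)e^(−t/τ); set T = 33.2:
t = −τ ln[(T − T_ss)/(T₀ − T_ss)] = −221.85 · ln(0.42748) = 188.54 s.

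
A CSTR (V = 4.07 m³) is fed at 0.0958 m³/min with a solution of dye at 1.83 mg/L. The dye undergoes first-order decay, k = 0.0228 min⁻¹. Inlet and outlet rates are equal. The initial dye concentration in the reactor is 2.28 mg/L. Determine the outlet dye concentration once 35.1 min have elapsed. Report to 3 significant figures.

Species balance: V dC/dt = Q C_in − Q C − k V C.
dC/dt = (Q/V) C_in − (Q/V + k) C; effective rate a = Q/V + k = 0.023538 + 0.0228 = 0.046338 min⁻¹.
C_ss = Q C_in/(Q + kV) = 0.92957 mg/L; C(t) = C_ss + (C₀ − C_ss) e^(−a t).
C(35.1) = 0.92957 + (1.3504)·e^(−0.046338·35.1) = 0.92957 + (1.3504)·0.19662 = 1.1951 mg/L.

1.20 mg/L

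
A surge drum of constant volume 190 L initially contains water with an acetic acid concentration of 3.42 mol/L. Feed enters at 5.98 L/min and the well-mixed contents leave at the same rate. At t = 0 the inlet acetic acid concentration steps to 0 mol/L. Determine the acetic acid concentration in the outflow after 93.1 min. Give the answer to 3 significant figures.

0.183 mol/L

Unsteady species balance (constant V, well mixed): V dC/dt = Q(C_in − C).
So dC/dt = (C_in − C)/τ with τ = V/Q = 190/5.98 = 31.773 min.
Integrating: C(t) = C_in + (C₀ − C_in) e^(−t/τ).
C(93.1) = 0 + (3.42 − 0)·e^(−93.1/31.773) = 0 + (3.4200)·0.053386 = 0.18258 mol/L.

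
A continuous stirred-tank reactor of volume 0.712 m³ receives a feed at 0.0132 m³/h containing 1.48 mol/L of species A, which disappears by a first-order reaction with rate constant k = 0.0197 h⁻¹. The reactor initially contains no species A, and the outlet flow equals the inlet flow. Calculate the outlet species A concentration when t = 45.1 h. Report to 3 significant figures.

Accumulation = in − out − consumed: V dC/dt = Q C_in − Q C − k V C.
dC/dt = (Q/V) C_in − (Q/V + k) C; effective rate a = Q/V + k = 0.018539 + 0.0197 = 0.038239 h⁻¹.
C_ss = Q C_in/(Q + kV) = 0.71754 mol/L; C(t) = C_ss + (C₀ − C_ss) e^(−a t).
C(45.1) = 0.71754 + (-0.71754)·e^(−0.038239·45.1) = 0.71754 + (-0.71754)·0.17825 = 0.58964 mol/L.

0.590 mol/L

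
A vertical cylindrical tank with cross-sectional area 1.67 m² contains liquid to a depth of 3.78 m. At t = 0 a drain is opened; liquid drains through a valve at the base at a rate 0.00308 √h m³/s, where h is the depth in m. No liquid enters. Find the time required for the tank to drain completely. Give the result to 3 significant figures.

Mass balance (ρ constant): A dh/dt = −0.00308 √h.
This is separable: 2 d(√h)/dt = −0.00308/A, so √h = √h₀ − (0.00308/(2A)) t.
Tank is empty when √h = 0: t_empty = 2A√h₀/0.00308.
t_empty = 2·1.67·√3.78/0.00308 = 3.3400·1.9442/0.00308 = 2108.3 s.

2110 s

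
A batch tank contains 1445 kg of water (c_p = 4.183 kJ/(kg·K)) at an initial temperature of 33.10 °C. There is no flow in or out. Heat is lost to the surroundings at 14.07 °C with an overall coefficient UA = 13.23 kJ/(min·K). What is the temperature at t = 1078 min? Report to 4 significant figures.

Lumped-capacitance energy balance: M c_p dT/dt = UA(T_amb − T).
dT/dt = (T_ss − T)/τ with T_ss = T_amb = 14.0700 °C, τ = M c_p/UA = 1445·4.183/13.23 = 456.873 min.
Solution: T(t) = T_ss + (T₀ − T_ss) e^(−t/τ).
T(1078) = 14.0700 + (19.0300)·0.0944660 = 15.8677 °C.

15.87 °C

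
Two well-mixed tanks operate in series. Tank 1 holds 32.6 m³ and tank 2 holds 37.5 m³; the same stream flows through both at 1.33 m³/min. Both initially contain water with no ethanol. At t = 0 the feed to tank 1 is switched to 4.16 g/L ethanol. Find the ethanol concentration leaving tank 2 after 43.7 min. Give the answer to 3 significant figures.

2.06 g/L

Species balance on tank i: dCᵢ/dt = (Cᵢ₋₁ − Cᵢ)/τᵢ with τᵢ = Vᵢ/Q.
τ₁ = 32.6/1.33 = 24.511 min; τ₂ = 37.5/1.33 = 28.195 min.
Solving the cascade with C₁(0)=C₂(0)=0 gives C₂(t) = C_in[1 − (τ₁ e^(−t/τ₁) − τ₂ e^(−t/τ₂))/(τ₁ − τ₂)].
At t = 43.7: e^(−t/τ₁) = 0.16816, e^(−t/τ₂) = 0.21227.
C₂ = 4.16·[1 − (24.511·0.16816 − 28.195·0.21227)/(-3.6842)] = 4.16·0.49424 = 2.0561 g/L.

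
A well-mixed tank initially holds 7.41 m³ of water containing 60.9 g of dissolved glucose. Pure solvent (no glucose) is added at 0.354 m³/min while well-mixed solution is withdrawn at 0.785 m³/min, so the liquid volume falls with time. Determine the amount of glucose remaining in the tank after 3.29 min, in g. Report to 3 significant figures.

41.4 g

Let m(t) be the amount of glucose. Volume: V(t) = V₀ + (Q_in − Q_out) t = 7.41 − 0.43100 t; V(3.29) = 5.9920 m³.
Solute balance: dm/dt = 0 − Q_out C = −Q_out m/V(t).
Separate: dm/m = −Q_out dt/V(t) ⇒ ln(m/m₀) = −(Q_out/(Q_in−Q_out)) ln(V/V₀).
m = m₀ (V₀/V)^(Q_out/(Q_in−Q_out)) = 60.9 × (7.41/5.9920)^(-1.8213) = 41.362 g.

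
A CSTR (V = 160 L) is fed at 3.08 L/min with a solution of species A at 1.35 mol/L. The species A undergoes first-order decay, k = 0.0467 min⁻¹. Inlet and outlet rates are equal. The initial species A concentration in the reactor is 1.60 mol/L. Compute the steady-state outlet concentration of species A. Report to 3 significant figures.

Species balance: V dC/dt = Q C_in − Q C − k V C.
At steady state: 0 = Q C_in − (Q + kV) C_ss, so C_ss = Q C_in/(Q + kV).
C_ss = 3.08·1.35/(3.08 + 0.0467·160) = 4.1580/10.552 = 0.39405 mol/L.

0.394 mol/L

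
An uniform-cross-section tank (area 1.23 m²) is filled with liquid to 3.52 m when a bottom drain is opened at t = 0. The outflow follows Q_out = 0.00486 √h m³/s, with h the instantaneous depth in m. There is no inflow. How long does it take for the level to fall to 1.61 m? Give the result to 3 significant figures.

307 s

Unsteady balance on liquid volume: A dh/dt = −0.00486 √h.
Separate and integrate: 2(√h − √h₀) = −(0.00486/A) t.
t = 2A(√h₀ − √h)/0.00486 = 2·1.23·(√3.52 − √1.61)/0.00486
  = 2.4600 × (1.8762 − 1.2689) / 0.00486 = 307.40 s.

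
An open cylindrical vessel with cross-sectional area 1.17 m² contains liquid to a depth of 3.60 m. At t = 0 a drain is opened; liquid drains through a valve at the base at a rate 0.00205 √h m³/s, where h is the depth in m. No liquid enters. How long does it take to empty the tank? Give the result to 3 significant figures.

2170 s

With no inflow, A dh/dt = −0.00205 √h.
Separate and integrate: 2(√h − √h₀) = −(0.00205/A) t.
Tank is empty when √h = 0: t_empty = 2A√h₀/0.00205.
t_empty = 2·1.17·√3.60/0.00205 = 2.3400·1.8974/0.00205 = 2165.8 s.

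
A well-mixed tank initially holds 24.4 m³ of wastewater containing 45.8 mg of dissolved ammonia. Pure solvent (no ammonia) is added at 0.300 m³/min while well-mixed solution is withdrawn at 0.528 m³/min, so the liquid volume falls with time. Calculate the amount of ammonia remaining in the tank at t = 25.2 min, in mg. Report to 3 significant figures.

24.6 mg

Total volume: dV/dt = Q_in − Q_out = -0.22800 m³/min, so V(t) = 24.4 − 0.22800 t and V(25.2) = 18.654 m³.
Solute balance: dm/dt = 0 − Q_out C = −Q_out m/V(t).
Separate: dm/m = −Q_out dt/V(t) ⇒ ln(m/m₀) = −(Q_out/(Q_in−Q_out)) ln(V/V₀).
m = m₀ (V₀/V)^(Q_out/(Q_in−Q_out)) = 45.8 × (24.4/18.654)^(-2.3158) = 24.594 mg.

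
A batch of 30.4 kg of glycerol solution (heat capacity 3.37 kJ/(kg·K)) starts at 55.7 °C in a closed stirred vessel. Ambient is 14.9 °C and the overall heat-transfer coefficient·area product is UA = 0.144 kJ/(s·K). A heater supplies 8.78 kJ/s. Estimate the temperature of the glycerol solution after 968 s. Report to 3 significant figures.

M c_p dT/dt = −UA(T − T_amb) + Q̇.
dT/dt = (T_ss − T)/τ with T_ss = T_amb + Q̇/UA = 14.9 + 8.78/0.144 = 75.872 °C, τ = M c_p/UA = 30.4·3.37/0.144 = 711.44 s.
T approaches T_ss exponentially: T(t) = T_ss + (T₀ − T_ss) e^(−t/τ).
T(968) = 75.872 + (-20.172)·0.25650 = 70.698 °C.

70.7 °C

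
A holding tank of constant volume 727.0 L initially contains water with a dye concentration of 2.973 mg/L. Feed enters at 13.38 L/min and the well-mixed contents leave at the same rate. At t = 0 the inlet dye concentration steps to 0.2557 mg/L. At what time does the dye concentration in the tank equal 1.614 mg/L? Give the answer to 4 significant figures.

Species balance: V dC/dt = Q(C_in − C) ⇒ τ = V/Q = 54.3348 min.
C(t) = C_in + (C₀ − C_in) e^(−t/τ). Set C = 1.614 and solve for t:
e^(−t/τ) = (C − C_in)/(C₀ − C_in) = (1.614 − 0.2557)/(2.973 − 0.2557) = 0.499871
t = −τ ln(…) = 54.3348 × 0.693405 = 37.6760 min.

37.68 min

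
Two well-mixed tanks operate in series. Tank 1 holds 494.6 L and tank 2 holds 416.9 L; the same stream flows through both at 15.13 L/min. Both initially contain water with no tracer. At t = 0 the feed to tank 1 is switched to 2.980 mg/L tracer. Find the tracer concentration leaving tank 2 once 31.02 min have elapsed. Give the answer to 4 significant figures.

0.8228 mg/L

Species balance on tank i: dCᵢ/dt = (Cᵢ₋₁ − Cᵢ)/τᵢ with τᵢ = Vᵢ/Q.
τ₁ = 494.6/15.13 = 32.6900 min; τ₂ = 416.9/15.13 = 27.5545 min.
Tank 1: C₁ = C_in(1 − e^(−t/τ₁)). Tank 2 (τ₁ ≠ τ₂): C₂ = C_in[1 − (τ₁ e^(−t/τ₁) − τ₂ e^(−t/τ₂))/(τ₁ − τ₂)].
At t = 31.02: e^(−t/τ₁) = 0.387161, e^(−t/τ₂) = 0.324403.
C₂ = 2.980·[1 − (32.6900·0.387161 − 27.5545·0.324403)/(5.13549)] = 2.980·0.276109 = 0.822805 mg/L.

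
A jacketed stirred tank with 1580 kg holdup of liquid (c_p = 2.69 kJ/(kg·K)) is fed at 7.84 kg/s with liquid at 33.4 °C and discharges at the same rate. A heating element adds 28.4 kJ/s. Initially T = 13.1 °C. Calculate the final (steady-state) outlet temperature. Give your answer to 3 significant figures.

First-law balance (no shaft work): M c_p dT/dt = ṁ c_p (T_in − T) + 28.4.
At steady state dT/dt = 0 ⇒ T_ss = T_in + Q̇/(ṁ c_p) = 33.4 + 28.4/(7.84·2.69) = 34.747 °C.

34.7 °C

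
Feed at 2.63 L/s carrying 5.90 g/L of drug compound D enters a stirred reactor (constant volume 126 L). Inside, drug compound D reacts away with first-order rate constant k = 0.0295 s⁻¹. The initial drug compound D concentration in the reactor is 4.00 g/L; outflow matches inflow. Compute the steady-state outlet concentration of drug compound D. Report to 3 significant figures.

2.44 g/L

Accumulation = in − out − consumed: V dC/dt = Q C_in − Q C − k V C.
At steady state: 0 = Q C_in − (Q + kV) C_ss, so C_ss = Q C_in/(Q + kV).
C_ss = 2.63·5.90/(2.63 + 0.0295·126) = 15.517/6.3470 = 2.4448 g/L.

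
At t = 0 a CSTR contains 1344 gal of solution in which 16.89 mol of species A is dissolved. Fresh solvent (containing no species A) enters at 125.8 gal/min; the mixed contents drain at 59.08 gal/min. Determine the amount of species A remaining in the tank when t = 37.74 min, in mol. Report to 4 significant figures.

Let m(t) be the amount of species A. Volume: V(t) = V₀ + (Q_in − Q_out) t = 1344 + 66.7200 t; V(37.74) = 3862.01 gal.
No species A enters, so dm/dt = −Q_out · (m/V).
Separate: dm/m = −Q_out dt/V(t) ⇒ ln(m/m₀) = −(Q_out/(Q_in−Q_out)) ln(V/V₀).
m = m₀ (V₀/V)^(Q_out/(Q_in−Q_out)) = 16.89 × (1344/3862.01)^(0.885492) = 6.63296 mol.

6.633 mol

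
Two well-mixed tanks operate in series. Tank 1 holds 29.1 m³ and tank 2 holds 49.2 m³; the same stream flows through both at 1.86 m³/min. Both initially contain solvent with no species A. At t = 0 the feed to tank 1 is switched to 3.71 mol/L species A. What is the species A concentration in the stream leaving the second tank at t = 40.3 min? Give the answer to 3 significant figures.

Species balance on tank i: dCᵢ/dt = (Cᵢ₋₁ − Cᵢ)/τᵢ with τᵢ = Vᵢ/Q.
τ₁ = 29.1/1.86 = 15.645 min; τ₂ = 49.2/1.86 = 26.452 min.
Solving the cascade with C₁(0)=C₂(0)=0 gives C₂(t) = C_in[1 − (τ₁ e^(−t/τ₁) − τ₂ e^(−t/τ₂))/(τ₁ − τ₂)].
At t = 40.3: e^(−t/τ₁) = 0.076087, e^(−t/τ₂) = 0.21794.
C₂ = 3.71·[1 − (15.645·0.076087 − 26.452·0.21794)/(-10.806)] = 3.71·0.57669 = 2.1395 mol/L.

2.14 mol/L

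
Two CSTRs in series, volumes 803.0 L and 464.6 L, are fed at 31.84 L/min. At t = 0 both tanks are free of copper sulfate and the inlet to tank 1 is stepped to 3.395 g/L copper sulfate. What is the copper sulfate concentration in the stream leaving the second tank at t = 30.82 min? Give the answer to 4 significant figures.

1.585 g/L

Species balance on tank i: dCᵢ/dt = (Cᵢ₋₁ − Cᵢ)/τᵢ with τᵢ = Vᵢ/Q.
τ₁ = 803.0/31.84 = 25.2198 min; τ₂ = 464.6/31.84 = 14.5917 min.
Solving the cascade with C₁(0)=C₂(0)=0 gives C₂(t) = C_in[1 − (τ₁ e^(−t/τ₁) − τ₂ e^(−t/τ₂))/(τ₁ − τ₂)].
At t = 30.82: e^(−t/τ₁) = 0.294625, e^(−t/τ₂) = 0.120977.
C₂ = 3.395·[1 − (25.2198·0.294625 − 14.5917·0.120977)/(10.6281)] = 3.395·0.466969 = 1.58536 g/L.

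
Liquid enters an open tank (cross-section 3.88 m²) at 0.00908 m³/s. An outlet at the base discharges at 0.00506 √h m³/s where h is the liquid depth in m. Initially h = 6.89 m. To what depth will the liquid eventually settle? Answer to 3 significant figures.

3.22 m

Level balance: A dh/dt = 0.00908 − 0.00506 √h. Setting dh/dt = 0:
Q_in = 0.00506 √h_ss ⇒ √h_ss = 0.00908/0.00506 = 1.7945.
h_ss = 1.7945² = 3.2201 m. (Since h₀ = 6.89 m > h_ss, the level will fall toward this value.)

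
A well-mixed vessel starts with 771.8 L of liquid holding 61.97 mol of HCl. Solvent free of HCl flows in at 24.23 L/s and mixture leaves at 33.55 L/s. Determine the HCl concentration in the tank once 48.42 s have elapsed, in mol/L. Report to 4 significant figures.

0.008175 mol/L

Total volume: dV/dt = Q_in − Q_out = -9.32000 L/s, so V(t) = 771.8 − 9.32000 t and V(48.42) = 320.526 L.
No HCl enters, so dm/dt = −Q_out · (m/V).
Separate: dm/m = −Q_out dt/V(t) ⇒ ln(m/m₀) = −(Q_out/(Q_in−Q_out)) ln(V/V₀).
m = m₀ (V₀/V)^(Q_out/(Q_in−Q_out)) = 61.97 × (771.8/320.526)^(-3.59979) = 2.62031 mol.
C = m/V = 2.62031/320.526 = 0.00817503 mol/L.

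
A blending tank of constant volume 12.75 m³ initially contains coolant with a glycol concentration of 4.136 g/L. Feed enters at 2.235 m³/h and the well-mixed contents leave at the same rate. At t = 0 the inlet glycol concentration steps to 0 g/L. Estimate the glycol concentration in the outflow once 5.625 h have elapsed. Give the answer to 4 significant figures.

1.543 g/L

Mass balance on the solute (V constant): V dC/dt = Q(C_in − C).
Rewrite as dC/dt + C/τ = C_in/τ, τ = V/Q = 5.70470 h.
Integrating: C(t) = C_in + (C₀ − C_in) e^(−t/τ).
C(5.625) = 0 + (4.136 − 0)·e^(−5.625/5.70470) = 0 + (4.13600)·0.373055 = 1.54296 g/L.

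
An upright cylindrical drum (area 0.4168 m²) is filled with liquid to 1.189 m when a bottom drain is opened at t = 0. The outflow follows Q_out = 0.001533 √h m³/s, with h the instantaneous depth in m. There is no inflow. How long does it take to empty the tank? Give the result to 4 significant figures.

592.9 s

A dh/dt = −Q_out = −0.001533 √h.
Separate and integrate: 2(√h − √h₀) = −(0.001533/A) t.
Set h = 0: 2√h₀ = (0.001533/A) t_empty ⇒ t_empty = 2A√h₀/0.001533.
t_empty = 2·0.4168·√1.189/0.001533 = 0.833600·1.09041/0.001533 = 592.934 s.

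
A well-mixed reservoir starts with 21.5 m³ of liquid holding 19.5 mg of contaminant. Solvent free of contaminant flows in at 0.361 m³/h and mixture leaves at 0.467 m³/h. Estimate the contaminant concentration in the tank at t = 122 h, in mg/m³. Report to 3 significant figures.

Let m(t) be the amount of contaminant. Volume: V(t) = V₀ + (Q_in − Q_out) t = 21.5 − 0.10600 t; V(122) = 8.5680 m³.
No contaminant enters, so dm/dt = −Q_out · (m/V).
Separate: dm/m = −Q_out dt/V(t) ⇒ ln(m/m₀) = −(Q_out/(Q_in−Q_out)) ln(V/V₀).
m = m₀ (V₀/V)^(Q_out/(Q_in−Q_out)) = 19.5 × (21.5/8.5680)^(-4.4057) = 0.33862 mg.
C = m/V = 0.33862/8.5680 = 0.039522 mg/m³.

0.0395 mg/m³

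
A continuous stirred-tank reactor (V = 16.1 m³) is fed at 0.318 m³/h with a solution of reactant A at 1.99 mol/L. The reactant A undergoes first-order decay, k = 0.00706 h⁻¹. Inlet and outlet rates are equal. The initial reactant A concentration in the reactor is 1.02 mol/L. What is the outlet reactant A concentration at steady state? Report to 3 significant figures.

V dC/dt = Q(C_in − C) − k V C.
At steady state: 0 = Q C_in − (Q + kV) C_ss, so C_ss = Q C_in/(Q + kV).
C_ss = 0.318·1.99/(0.318 + 0.00706·16.1) = 0.63282/0.43167 = 1.4660 mol/L.

1.47 mol/L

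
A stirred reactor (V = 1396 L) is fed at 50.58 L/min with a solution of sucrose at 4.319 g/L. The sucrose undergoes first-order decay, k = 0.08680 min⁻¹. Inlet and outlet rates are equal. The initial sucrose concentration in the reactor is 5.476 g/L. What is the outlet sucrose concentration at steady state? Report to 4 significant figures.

1.272 g/L

V dC/dt = Q(C_in − C) − k V C.
At steady state: 0 = Q C_in − (Q + kV) C_ss, so C_ss = Q C_in/(Q + kV).
C_ss = 50.58·4.319/(50.58 + 0.08680·1396) = 218.455/171.753 = 1.27192 g/L.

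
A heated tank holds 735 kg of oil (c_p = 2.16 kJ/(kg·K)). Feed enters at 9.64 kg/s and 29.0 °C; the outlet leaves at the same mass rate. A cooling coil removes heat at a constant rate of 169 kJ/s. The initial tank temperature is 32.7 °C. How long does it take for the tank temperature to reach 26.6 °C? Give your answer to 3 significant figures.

Heat balance on the well-mixed liquid: M c_p dT/dt = ṁ c_p (T_in − T) − 169.
τ = M/ṁ = 76.245 s; T_ss = T_in − Q̇/(ṁ c_p) = 20.884 °C.
T(t) = T_ss + (T₀ − T_ss) e^(−t/τ). Set T = 26.6:
e^(−t/τ) = (26.6 − 20.884)/(32.7 − 20.884) = 0.48376
t = −76.245 · ln(0.48376) = 55.366 s.

55.4 s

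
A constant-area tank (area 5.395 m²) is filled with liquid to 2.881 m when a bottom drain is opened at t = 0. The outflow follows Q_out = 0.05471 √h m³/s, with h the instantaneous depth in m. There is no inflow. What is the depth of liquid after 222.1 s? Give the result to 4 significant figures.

Unsteady balance on liquid volume: A dh/dt = −0.05471 √h.
This is separable: 2 d(√h)/dt = −0.05471/A, so √h = √h₀ − (0.05471/(2A)) t.
√h = √2.881 − 0.05471·222.1/(2·5.395) = 1.69735 − 1.12614 = 0.571207.
h = 0.571207² = 0.326278 m.

0.3263 m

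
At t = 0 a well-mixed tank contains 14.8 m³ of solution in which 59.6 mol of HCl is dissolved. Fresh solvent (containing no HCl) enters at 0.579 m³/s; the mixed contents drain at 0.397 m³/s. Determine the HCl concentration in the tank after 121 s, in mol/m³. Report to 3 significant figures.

Total volume: dV/dt = Q_in − Q_out = 0.18200 m³/s, so V(t) = 14.8 + 0.18200 t and V(121) = 36.822 m³.
Solute balance: dm/dt = 0 − Q_out C = −Q_out m/V(t).
dm/m = −Q_out dt/(V₀ + 0.18200 t); integrating gives ln(m/m₀) = −(Q_out/(Q_in−Q_out)) ln(V/V₀).
m = m₀ (V₀/V)^(Q_out/(Q_in−Q_out)) = 59.6 × (14.8/36.822)^(2.1813) = 8.1617 mol.
C = m/V = 8.1617/36.822 = 0.22165 mol/m³.

0.222 mol/m³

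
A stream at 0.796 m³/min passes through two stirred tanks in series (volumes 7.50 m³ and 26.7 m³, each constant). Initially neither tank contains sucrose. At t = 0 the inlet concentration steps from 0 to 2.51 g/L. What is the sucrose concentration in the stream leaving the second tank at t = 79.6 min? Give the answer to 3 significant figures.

2.18 g/L

Time constants: τᵢ = Vᵢ/Q for each well-mixed tank.
τ₁ = 7.50/0.796 = 9.4221 min; τ₂ = 26.7/0.796 = 33.543 min.
Tank 1: C₁ = C_in(1 − e^(−t/τ₁)). Tank 2 (τ₁ ≠ τ₂): C₂ = C_in[1 − (τ₁ e^(−t/τ₁) − τ₂ e^(−t/τ₂))/(τ₁ − τ₂)].
At t = 79.6: e^(−t/τ₁) = 0.00021428, e^(−t/τ₂) = 0.093192.
C₂ = 2.51·[1 − (9.4221·0.00021428 − 33.543·0.093192)/(-24.121)] = 2.51·0.87049 = 2.1849 g/L.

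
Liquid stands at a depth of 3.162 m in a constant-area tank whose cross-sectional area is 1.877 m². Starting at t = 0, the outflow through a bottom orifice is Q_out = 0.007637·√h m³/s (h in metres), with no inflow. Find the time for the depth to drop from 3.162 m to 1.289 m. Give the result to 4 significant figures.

Volume balance on the tank: A dh/dt = −0.007637 √h.
∫ h^(−1/2) dh = −(0.007637/A) ∫ dt, giving 2√h = 2√h₀ − (0.007637/A) t.
t = 2A(√h₀ − √h)/0.007637 = 2·1.877·(√3.162 − √1.289)/0.007637
  = 3.75400 × (1.77820 − 1.13534) / 0.007637 = 316.001 s.

316.0 s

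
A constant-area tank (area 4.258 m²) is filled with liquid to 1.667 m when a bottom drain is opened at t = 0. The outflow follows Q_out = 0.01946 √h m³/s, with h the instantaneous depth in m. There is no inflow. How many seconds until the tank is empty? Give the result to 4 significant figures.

565.0 s

A dh/dt = −Q_out = −0.01946 √h.
∫ h^(−1/2) dh = −(0.01946/A) ∫ dt, giving 2√h = 2√h₀ − (0.01946/A) t.
Set h = 0: 2√h₀ = (0.01946/A) t_empty ⇒ t_empty = 2A√h₀/0.01946.
t_empty = 2·4.258·√1.667/0.01946 = 8.51600·1.29112/0.01946 = 565.016 s.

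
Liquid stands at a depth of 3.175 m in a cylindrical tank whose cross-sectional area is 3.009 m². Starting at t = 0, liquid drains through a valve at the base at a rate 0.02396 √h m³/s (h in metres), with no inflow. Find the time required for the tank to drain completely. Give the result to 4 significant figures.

With no inflow, A dh/dt = −0.02396 √h.
This is separable: 2 d(√h)/dt = −0.02396/A, so √h = √h₀ − (0.02396/(2A)) t.
Tank is empty when √h = 0: t_empty = 2A√h₀/0.02396.
t_empty = 2·3.009·√3.175/0.02396 = 6.01800·1.78185/0.02396 = 447.546 s.

447.5 s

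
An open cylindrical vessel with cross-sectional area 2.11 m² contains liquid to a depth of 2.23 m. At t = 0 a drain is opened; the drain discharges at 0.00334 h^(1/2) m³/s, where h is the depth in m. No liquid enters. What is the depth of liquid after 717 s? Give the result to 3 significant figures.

With no inflow, A dh/dt = −0.00334 √h.
This is separable: 2 d(√h)/dt = −0.00334/A, so √h = √h₀ − (0.00334/(2A)) t.
√h = √2.23 − 0.00334·717/(2·2.11) = 1.4933 − 0.56748 = 0.92584.
h = 0.92584² = 0.85717 m.

0.857 m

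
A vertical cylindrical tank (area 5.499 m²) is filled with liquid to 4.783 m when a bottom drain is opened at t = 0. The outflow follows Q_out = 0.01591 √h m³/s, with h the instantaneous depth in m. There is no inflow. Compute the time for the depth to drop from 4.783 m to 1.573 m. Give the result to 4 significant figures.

Accumulation of liquid (constant cross-section A): A dh/dt = −0.01591 √h.
This is separable: 2 d(√h)/dt = −0.01591/A, so √h = √h₀ − (0.01591/(2A)) t.
t = 2A(√h₀ − √h)/0.01591 = 2·5.499·(√4.783 − √1.573)/0.01591
  = 10.9980 × (2.18701 − 1.25419) / 0.01591 = 644.820 s.

644.8 s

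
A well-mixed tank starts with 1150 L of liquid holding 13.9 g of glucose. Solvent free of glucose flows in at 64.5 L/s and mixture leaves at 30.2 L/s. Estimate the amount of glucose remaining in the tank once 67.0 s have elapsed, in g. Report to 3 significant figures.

Let m(t) be the amount of glucose. Volume: V(t) = V₀ + (Q_in − Q_out) t = 1150 + 34.300 t; V(67.0) = 3448.1 L.
Species balance (pure solvent in): dm/dt = −Q_out · m/V(t).
Separate: dm/m = −Q_out dt/V(t) ⇒ ln(m/m₀) = −(Q_out/(Q_in−Q_out)) ln(V/V₀).
m = m₀ (V₀/V)^(Q_out/(Q_in−Q_out)) = 13.9 × (1150/3448.1)^(0.88047) = 5.2861 g.

5.29 g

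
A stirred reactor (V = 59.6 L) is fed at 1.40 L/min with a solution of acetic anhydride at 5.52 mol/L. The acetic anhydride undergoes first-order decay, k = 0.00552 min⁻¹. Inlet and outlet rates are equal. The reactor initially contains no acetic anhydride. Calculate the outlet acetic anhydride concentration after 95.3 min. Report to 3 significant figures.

Species balance: V dC/dt = Q C_in − Q C − k V C.
dC/dt = (Q/V) C_in − (Q/V + k) C; effective rate a = Q/V + k = 0.023490 + 0.00552 = 0.029010 min⁻¹.
C_ss = Q C_in/(Q + kV) = 4.4697 mol/L; C(t) = C_ss + (C₀ − C_ss) e^(−a t).
C(95.3) = 4.4697 + (-4.4697)·e^(−0.029010·95.3) = 4.4697 + (-4.4697)·0.062998 = 4.1881 mol/L.

4.19 mol/L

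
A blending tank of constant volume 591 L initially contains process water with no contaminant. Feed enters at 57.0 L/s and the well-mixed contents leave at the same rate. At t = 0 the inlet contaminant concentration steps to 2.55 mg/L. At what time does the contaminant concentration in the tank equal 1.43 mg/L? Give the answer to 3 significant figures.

8.53 s

Species balance: V dC/dt = Q(C_in − C) ⇒ τ = V/Q = 10.368 s.
C(t) = C_in + (C₀ − C_in) e^(−t/τ). Set C = 1.43 and solve for t:
e^(−t/τ) = (C − C_in)/(C₀ − C_in) = (1.43 − 2.55)/(0 − 2.55) = 0.43922
t = −τ ln(…) = 10.368 × 0.82276 = 8.5308 s.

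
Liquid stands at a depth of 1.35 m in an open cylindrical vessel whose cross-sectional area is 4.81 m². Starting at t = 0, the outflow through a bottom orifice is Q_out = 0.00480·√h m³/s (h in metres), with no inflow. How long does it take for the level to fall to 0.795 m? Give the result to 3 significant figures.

With no inflow, A dh/dt = −0.00480 √h.
∫ h^(−1/2) dh = −(0.00480/A) ∫ dt, giving 2√h = 2√h₀ − (0.00480/A) t.
t = 2A(√h₀ − √h)/0.00480 = 2·4.81·(√1.35 − √0.795)/0.00480
  = 9.6200 × (1.1619 − 0.89163) / 0.00480 = 541.66 s.

542 s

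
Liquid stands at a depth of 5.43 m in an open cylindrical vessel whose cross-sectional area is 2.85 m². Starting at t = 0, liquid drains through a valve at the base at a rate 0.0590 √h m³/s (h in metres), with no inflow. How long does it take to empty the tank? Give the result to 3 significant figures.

With no inflow, A dh/dt = −0.0590 √h.
This is separable: 2 d(√h)/dt = −0.0590/A, so √h = √h₀ − (0.0590/(2A)) t.
Set h = 0: 2√h₀ = (0.0590/A) t_empty ⇒ t_empty = 2A√h₀/0.0590.
t_empty = 2·2.85·√5.43/0.0590 = 5.7000·2.3302/0.0590 = 225.12 s.

225 s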